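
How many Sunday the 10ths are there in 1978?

Check the 10th of each month of 1978: Jan 10: Tue, Feb 10: Fri, Mar 10: Fri, Apr 10: Mon, May 10: Wed, Jun 10: Sat, Jul 10: Mon, Aug 10: Thu, Sep 10: Sun, Oct 10: Tue, Nov 10: Fri, Dec 10: Sun.
Sunday occurs in September, December — 2 months.

2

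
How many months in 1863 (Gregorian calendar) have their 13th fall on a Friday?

Check the 13th of each month of 1863: Jan 13: Tue, Feb 13: Fri, Mar 13: Fri, Apr 13: Mon, May 13: Wed, Jun 13: Sat, Jul 13: Mon, Aug 13: Thu, Sep 13: Sun, Oct 13: Tue, Nov 13: Fri, Dec 13: Sun.
Friday occurs in February, March, November — 3 months.

3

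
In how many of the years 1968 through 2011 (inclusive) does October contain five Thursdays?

19

October has 31 days; it has five Thursdays when Thursday falls among the first (month-length − 28) days — i.e. when October 1 is one of Thursday/Wednesday/Tuesday.
October 1 by year: 1968:Tue✓ 1969:Wed✓ 1970:Thu✓ 1971:Fri 1972:Sun 1973:Mon 1974:Tue✓ 1975:Wed✓ 1976:Fri 1977:Sat 1978:Sun 1979:Mon 1980:Wed✓ 1981:Thu✓ 1982:Fri …(14 more)… 1997:Wed✓ 1998:Thu✓ 1999:Fri 2000:Sun 2001:Mon 2002:Tue✓ 2003:Wed✓ 2004:Fri 2005:Sat 2006:Sun 2007:Mon 2008:Wed✓ 2009:Thu✓ 2010:Fri 2011:Sat
Years with five Thursdays: 1968, 1969, 1970, 1974, 1975, 1980, 1981, 1985, 1986, 1987, 1991, 1992, 1996, 1997, 1998, 2002, 2003, 2008, 2009 → 19.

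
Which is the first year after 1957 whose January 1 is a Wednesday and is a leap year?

1964

Jan 1 advances by 2 weekdays after a leap year and by 1 after a common year.
1957: Jan 1 is Tuesday.
1958: Wednesday
1959: Thursday
1960: Friday (leap)
1961: Sunday
1962: Monday
1963: Tuesday
1964: Wednesday (leap)
1964 begins on a Wednesday and is a leap year.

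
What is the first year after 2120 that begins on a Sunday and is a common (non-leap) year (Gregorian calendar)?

Jan 1 advances by 2 weekdays after a leap year and by 1 after a common year.
2120: Jan 1 is Monday (leap).
2121: Wednesday
2122: Thursday
2123: Friday
2124: Saturday (leap)
2125: Monday
2126: Tuesday
2127: Wednesday
2128: Thursday (leap)
2129: Saturday
2130: Sunday
2130 begins on a Sunday and is a common year.

2130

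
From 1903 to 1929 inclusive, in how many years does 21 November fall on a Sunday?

4

Track 21 November's weekday year by year (advancing +1, or +2 across a Feb 29):
  1903: Sat  1904: Mon (+2)  1905: Tue (+1)  1906: Wed (+1)  1907: Thu (+1)
  1908: Sat (+2)  1909: Sun (+1) ✓  1910: Mon (+1)  1911: Tue (+1)  1912: Thu (+2)
  1913: Fri (+1)  1914: Sat (+1)  1915: Sun (+1) ✓  1916: Tue (+2)  1917: Wed (+1)
  1918: Thu (+1)  1919: Fri (+1)  1920: Sun (+2) ✓  1921: Mon (+1)  1922: Tue (+1)
  1923: Wed (+1)  1924: Fri (+2)  1925: Sat (+1)  1926: Sun (+1) ✓  1927: Mon (+1)
  1928: Wed (+2)  1929: Thu (+1)
Sunday years: 1909, 1915, 1920, 1926 — 4 in total.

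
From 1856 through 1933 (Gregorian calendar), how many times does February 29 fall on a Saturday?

3

Leap years in 1856–1933: 19 of them.
Feb 29 weekday advances by 5 (mod 7) from one leap year to the next four years later (or differs when a century non-leap intervenes).
Leap-day weekdays: 1856:Fri 1860:Wed 1864:Mon 1868:Sat✓ 1872:Thu 1876:Tue 1880:Sun 1884:Fri 1888:Wed 1892:Mon 1896:Sat✓ 1904:Mon 1908:Sat✓ 1912:Thu 1916:Tue 1920:Sun 1924:Fri 1928:Wed 1932:Mon
Saturday: 1868, 1896, 1908 → 3.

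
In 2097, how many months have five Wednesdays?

4

A month of length L has five Wednesdays iff its first Wednesday is on day ≤ L−28 (so day 1–3 in a 31-day month, 1–2 in a 30-day month, day 1 in a leap February).
Checking each month of 2097: Jan starts Tue (31d) ✓; Feb starts Fri (28d); Mar starts Fri (31d); Apr starts Mon (30d); May starts Wed (31d) ✓; Jun starts Sat (30d); Jul starts Mon (31d) ✓; Aug starts Thu (31d); Sep starts Sun (30d); Oct starts Tue (31d) ✓; Nov starts Fri (30d); Dec starts Sun (31d).
Five-Wednesday months: January, May, July, October → 4.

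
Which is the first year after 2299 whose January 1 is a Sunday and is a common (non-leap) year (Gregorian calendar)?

2305

Jan 1 advances by 2 weekdays after a leap year and by 1 after a common year.
2299: Jan 1 is Sunday.
2300: Monday
2301: Tuesday
2302: Wednesday
2303: Thursday
2304: Friday (leap)
2305: Sunday
2305 begins on a Sunday and is a common year.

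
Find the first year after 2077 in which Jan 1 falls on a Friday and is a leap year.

2112

Jan 1 advances by 2 weekdays after a leap year and by 1 after a common year.
2077: Jan 1 is Friday.
2078: Saturday
2079: Sunday
2080: Monday (leap)
2081: Wednesday
2082: Thursday
2083: Friday
2084: Saturday (leap)
2085: Monday
2086: Tuesday
2087: Wednesday
2088: Thursday (leap)
2089: Saturday
2090: Sunday
2091: Monday
2092: Tuesday (leap)
2093: Thursday
2094: Friday
2095: Saturday
2096: Sunday (leap)
2097: Tuesday
2098: Wednesday
2099: Thursday
2100: Friday
2101: Saturday
2102: Sunday
2103: Monday
2104: Tuesday (leap)
2105: Thursday
2106: Friday
2107: Saturday
2108: Sunday (leap)
2109: Tuesday
2110: Wednesday
2111: Thursday
2112: Friday (leap)
2112 begins on a Friday and is a leap year.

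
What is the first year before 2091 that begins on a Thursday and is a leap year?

2088

Jan 1 advances by 2 weekdays after a leap year and by 1 after a common year.
2091: Jan 1 is Monday.
2090: Sunday
2089: Saturday
2088: Thursday (leap)
2088 begins on a Thursday and is a leap year.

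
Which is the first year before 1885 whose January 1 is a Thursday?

Jan 1 advances by 2 weekdays after a leap year and by 1 after a common year.
1885: Jan 1 is Thursday.
1884: Tuesday (leap)
1883: Monday
1882: Sunday
1881: Saturday
1880: Thursday (leap)
1880 begins on a Thursday

1880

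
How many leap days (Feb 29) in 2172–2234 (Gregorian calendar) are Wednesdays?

Leap years in 2172–2234: 15 of them.
Feb 29 weekday advances by 5 (mod 7) from one leap year to the next four years later (or differs when a century non-leap intervenes).
Leap-day weekdays: 2172:Sat 2176:Thu 2180:Tue 2184:Sun 2188:Fri 2192:Wed✓ 2196:Mon 2204:Wed✓ 2208:Mon 2212:Sat 2216:Thu 2220:Tue 2224:Sun 2228:Fri 2232:Wed✓
Wednesday: 2192, 2204, 2232 → 3.

3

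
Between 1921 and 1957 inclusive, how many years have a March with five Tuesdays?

March has 31 days; it has five Tuesdays when Tuesday falls among the first (month-length − 28) days — i.e. when March 1 is one of Tuesday/Monday/Sunday.
March 1 by year: 1921:Tue✓ 1922:Wed 1923:Thu 1924:Sat 1925:Sun✓ 1926:Mon✓ 1927:Tue✓ 1928:Thu 1929:Fri 1930:Sat 1931:Sun✓ 1932:Tue✓ 1933:Wed 1934:Thu 1935:Fri …(7 more)… 1943:Mon✓ 1944:Wed 1945:Thu 1946:Fri 1947:Sat 1948:Mon✓ 1949:Tue✓ 1950:Wed 1951:Thu 1952:Sat 1953:Sun✓ 1954:Mon✓ 1955:Tue✓ 1956:Thu 1957:Fri
Years with five Tuesdays: 1921, 1925, 1926, 1927, 1931, 1932, 1936, 1937, 1938, 1942, 1943, 1948, 1949, 1953, 1954, 1955 → 16.

16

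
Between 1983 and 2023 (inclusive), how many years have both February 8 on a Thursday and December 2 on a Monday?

1

Check each year's weekday for February 8 and December 2:
  1983: Tue/Fri  1984: Wed/Sun  1985: Fri/Mon  1986: Sat/Tue  1987: Sun/Wed  1988: Mon/Fri  1989: Wed/Sat  1990: Thu/Sun  1991: Fri/Mon  1992: Sat/Wed  1993: Mon/Thu  1994: Tue/Fri  1995: Wed/Sat  1996: Thu/Mon ✓  …(13 more)…  2010: Mon/Thu  2011: Tue/Fri  2012: Wed/Sun  2013: Fri/Mon  2014: Sat/Tue  2015: Sun/Wed  2016: Mon/Fri  2017: Wed/Sat  2018: Thu/Sun  2019: Fri/Mon  2020: Sat/Wed  2021: Mon/Thu  2022: Tue/Fri  2023: Wed/Sat
Both conditions hold in: 1996 — 1.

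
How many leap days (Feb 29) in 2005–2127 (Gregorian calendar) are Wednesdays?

5

Leap years in 2005–2127: 29 of them.
Feb 29 weekday advances by 5 (mod 7) from one leap year to the next four years later (or differs when a century non-leap intervenes).
Leap-day weekdays: 2008:Fri 2012:Wed✓ 2016:Mon 2020:Sat 2024:Thu 2028:Tue 2032:Sun 2036:Fri 2040:Wed✓ 2044:Mon 2048:Sat 2052:Thu 2056:Tue …(3 more)… 2072:Mon 2076:Sat 2080:Thu 2084:Tue 2088:Sun 2092:Fri 2096:Wed✓ 2104:Fri 2108:Wed✓ 2112:Mon 2116:Sat 2120:Thu 2124:Tue
Wednesday: 2012, 2040, 2068, 2096, 2108 → 5.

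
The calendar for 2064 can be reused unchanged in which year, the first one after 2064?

Two years share a calendar iff Jan 1 falls on the same weekday and both are leap or both are common. 2064: Jan 1 is Tuesday, leap year.
2065: Jan 1 Thursday, common
2066: Jan 1 Friday, common
2067: Jan 1 Saturday, common
2068: Jan 1 Sunday, leap
2069: Jan 1 Tuesday, common
2070: Jan 1 Wednesday, common
2071: Jan 1 Thursday, common
2072: Jan 1 Friday, leap
2073: Jan 1 Sunday, common
2074: Jan 1 Monday, common
2075: Jan 1 Tuesday, common
2076: Jan 1 Wednesday, leap
2077: Jan 1 Friday, common
2078: Jan 1 Saturday, common
2079: Jan 1 Sunday, common
2080: Jan 1 Monday, leap
2081: Jan 1 Wednesday, common
2082: Jan 1 Thursday, common
2083: Jan 1 Friday, common
2084: Jan 1 Saturday, leap
2085: Jan 1 Monday, common
2086: Jan 1 Tuesday, common
2087: Jan 1 Wednesday, common
2088: Jan 1 Thursday, leap
2089: Jan 1 Saturday, common
2090: Jan 1 Sunday, common
2091: Jan 1 Monday, common
2092: Jan 1 Tuesday, leap
2092 matches on both conditions.

2092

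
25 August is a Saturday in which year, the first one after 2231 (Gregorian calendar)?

From one year to the next, a fixed date's weekday advances by 1, or by 2 when a Feb 29 lies between the two dates.
2231: August 25 is Thursday.
2232: Saturday (+2)
25 August falls on a Saturday in 2232.

2232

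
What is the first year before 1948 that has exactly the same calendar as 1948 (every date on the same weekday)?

Two years share a calendar iff Jan 1 falls on the same weekday and both are leap or both are common. 1948: Jan 1 is Thursday, leap year.
1947: Jan 1 Wednesday, common
1946: Jan 1 Tuesday, common
1945: Jan 1 Monday, common
1944: Jan 1 Saturday, leap
1943: Jan 1 Friday, common
1942: Jan 1 Thursday, common
1941: Jan 1 Wednesday, common
1940: Jan 1 Monday, leap
1939: Jan 1 Sunday, common
1938: Jan 1 Saturday, common
1937: Jan 1 Friday, common
1936: Jan 1 Wednesday, leap
1935: Jan 1 Tuesday, common
1934: Jan 1 Monday, common
1933: Jan 1 Sunday, common
1932: Jan 1 Friday, leap
1931: Jan 1 Thursday, common
1930: Jan 1 Wednesday, common
1929: Jan 1 Tuesday, common
1928: Jan 1 Sunday, leap
1927: Jan 1 Saturday, common
1926: Jan 1 Friday, common
1925: Jan 1 Thursday, common
1924: Jan 1 Tuesday, leap
1923: Jan 1 Monday, common
1922: Jan 1 Sunday, common
1921: Jan 1 Saturday, common
1920: Jan 1 Thursday, leap
1920 matches on both conditions.

1920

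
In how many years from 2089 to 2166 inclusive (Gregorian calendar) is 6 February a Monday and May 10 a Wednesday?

Check each year's weekday for 6 February and May 10:
  2089: Sun/Tue  2090: Mon/Wed ✓  2091: Tue/Thu  2092: Wed/Sat  2093: Fri/Sun  2094: Sat/Mon  2095: Sun/Tue  2096: Mon/Thu  2097: Wed/Fri  2098: Thu/Sat  2099: Fri/Sun  2100: Sat/Mon  2101: Sun/Tue  2102: Mon/Wed ✓  …(50 more)…  2153: Tue/Thu  2154: Wed/Fri  2155: Thu/Sat  2156: Fri/Mon  2157: Sun/Tue  2158: Mon/Wed ✓  2159: Tue/Thu  2160: Wed/Sat  2161: Fri/Sun  2162: Sat/Mon  2163: Sun/Tue  2164: Mon/Thu  2165: Wed/Fri  2166: Thu/Sat
Both conditions hold in: 2090, 2102, 2113, 2119, 2130, 2141, 2147, 2158 — 8.

8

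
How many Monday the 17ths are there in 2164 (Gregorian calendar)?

2

Check the 17th of each month of 2164: Jan 17: Tue, Feb 17: Fri, Mar 17: Sat, Apr 17: Tue, May 17: Thu, Jun 17: Sun, Jul 17: Tue, Aug 17: Fri, Sep 17: Mon, Oct 17: Wed, Nov 17: Sat, Dec 17: Mon.
Monday occurs in September, December — 2 months.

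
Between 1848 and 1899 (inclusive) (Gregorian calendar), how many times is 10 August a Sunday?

7

Track 10 August's weekday year by year (advancing +1, or +2 across a Feb 29):
  1848: Thu  1849: Fri (+1)  1850: Sat (+1)  1851: Sun (+1) ✓  1852: Tue (+2)
  1853: Wed (+1)  1854: Thu (+1)  1855: Fri (+1)  1856: Sun (+2) ✓  1857: Mon (+1)
  1858: Tue (+1)  1859: Wed (+1)  1860: Fri (+2)  1861: Sat (+1)  … (24 more years) …
  1886: Tue (+1)  1887: Wed (+1)  1888: Fri (+2)  1889: Sat (+1)  1890: Sun (+1) ✓
  1891: Mon (+1)  1892: Wed (+2)  1893: Thu (+1)  1894: Fri (+1)  1895: Sat (+1)
  1896: Mon (+2)  1897: Tue (+1)  1898: Wed (+1)  1899: Thu (+1)
Sunday years: 1851, 1856, 1862, 1873, 1879, 1884, 1890 — 7 in total.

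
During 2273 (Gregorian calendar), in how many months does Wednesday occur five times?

5

A month of length L has five Wednesdays iff its first Wednesday is on day ≤ L−28 (so day 1–3 in a 31-day month, 1–2 in a 30-day month, day 1 in a leap February).
Checking each month of 2273: Jan starts Wed (31d) ✓; Feb starts Sat (28d); Mar starts Sat (31d); Apr starts Tue (30d) ✓; May starts Thu (31d); Jun starts Sun (30d); Jul starts Tue (31d) ✓; Aug starts Fri (31d); Sep starts Mon (30d); Oct starts Wed (31d) ✓; Nov starts Sat (30d); Dec starts Mon (31d) ✓.
Five-Wednesday months: January, April, July, October, December → 5.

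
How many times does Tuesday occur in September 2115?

September 2115 has 30 days and begins on Sunday.
The first Tuesday is September 3.
Tuesdays fall on 3, 10, 17, 24 — that's 4.

4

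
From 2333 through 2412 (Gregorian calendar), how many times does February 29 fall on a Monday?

2

Leap years in 2333–2412: 20 of them.
Feb 29 weekday advances by 5 (mod 7) from one leap year to the next four years later (or differs when a century non-leap intervenes).
Leap-day weekdays: 2336:Sat 2340:Thu 2344:Tue 2348:Sun 2352:Fri 2356:Wed 2360:Mon✓ 2364:Sat 2368:Thu 2372:Tue 2376:Sun 2380:Fri 2384:Wed 2388:Mon✓ 2392:Sat 2396:Thu 2400:Tue 2404:Sun 2408:Fri 2412:Wed
Monday: 2360, 2388 → 2.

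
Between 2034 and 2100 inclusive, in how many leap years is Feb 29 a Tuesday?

Leap years in 2034–2100: 16 of them.
Feb 29 weekday advances by 5 (mod 7) from one leap year to the next four years later (or differs when a century non-leap intervenes).
Leap-day weekdays: 2036:Fri 2040:Wed 2044:Mon 2048:Sat 2052:Thu 2056:Tue✓ 2060:Sun 2064:Fri 2068:Wed 2072:Mon 2076:Sat 2080:Thu 2084:Tue✓ 2088:Sun 2092:Fri 2096:Wed
Tuesday: 2056, 2084 → 2.

2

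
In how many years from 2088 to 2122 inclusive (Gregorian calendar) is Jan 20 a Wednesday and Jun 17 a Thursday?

Check each year's weekday for Jan 20 and Jun 17:
  2088: Tue/Thu  2089: Thu/Fri  2090: Fri/Sat  2091: Sat/Sun  2092: Sun/Tue  2093: Tue/Wed  2094: Wed/Thu ✓  2095: Thu/Fri  2096: Fri/Sun  2097: Sun/Mon  2098: Mon/Tue  2099: Tue/Wed  2100: Wed/Thu ✓  2101: Thu/Fri  …(7 more)…  2109: Sun/Mon  2110: Mon/Tue  2111: Tue/Wed  2112: Wed/Fri  2113: Fri/Sat  2114: Sat/Sun  2115: Sun/Mon  2116: Mon/Wed  2117: Wed/Thu ✓  2118: Thu/Fri  2119: Fri/Sat  2120: Sat/Mon  2121: Mon/Tue  2122: Tue/Wed
Both conditions hold in: 2094, 2100, 2106, 2117 — 4.

4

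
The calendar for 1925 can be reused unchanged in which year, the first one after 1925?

Two years share a calendar iff Jan 1 falls on the same weekday and both are leap or both are common. 1925: Jan 1 is Thursday, common year.
1926: Jan 1 Friday, common
1927: Jan 1 Saturday, common
1928: Jan 1 Sunday, leap
1929: Jan 1 Tuesday, common
1930: Jan 1 Wednesday, common
1931: Jan 1 Thursday, common
1931 matches on both conditions.

1931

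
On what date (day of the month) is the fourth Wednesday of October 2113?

25

October 1, 2113 is a Sunday, so the first Wednesday is the 4th.
The fourth Wednesday is 4 + 21 = 25.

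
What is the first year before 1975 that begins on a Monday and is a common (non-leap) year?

Jan 1 advances by 2 weekdays after a leap year and by 1 after a common year.
1975: Jan 1 is Wednesday.
1974: Tuesday
1973: Monday
1973 begins on a Monday and is a common year.

1973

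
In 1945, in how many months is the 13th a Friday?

Check the 13th of each month of 1945: Jan 13: Sat, Feb 13: Tue, Mar 13: Tue, Apr 13: Fri, May 13: Sun, Jun 13: Wed, Jul 13: Fri, Aug 13: Mon, Sep 13: Thu, Oct 13: Sat, Nov 13: Tue, Dec 13: Thu.
Friday occurs in April, July — 2 months.

2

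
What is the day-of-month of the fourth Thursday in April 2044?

28

April 1, 2044 is a Friday, so the first Thursday is the 7th.
The fourth Thursday is 7 + 21 = 28.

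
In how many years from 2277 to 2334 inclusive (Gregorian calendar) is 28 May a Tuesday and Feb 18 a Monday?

Check each year's weekday for 28 May and Feb 18:
  2277: Mon/Sun  2278: Tue/Mon ✓  2279: Wed/Tue  2280: Fri/Wed  2281: Sat/Fri  2282: Sun/Sat  2283: Mon/Sun  2284: Wed/Mon  2285: Thu/Wed  2286: Fri/Thu  2287: Sat/Fri  2288: Mon/Sat  2289: Tue/Mon ✓  2290: Wed/Tue  …(30 more)…  2321: Sat/Fri  2322: Sun/Sat  2323: Mon/Sun  2324: Wed/Mon  2325: Thu/Wed  2326: Fri/Thu  2327: Sat/Fri  2328: Mon/Sat  2329: Tue/Mon ✓  2330: Wed/Tue  2331: Thu/Wed  2332: Sat/Thu  2333: Sun/Sat  2334: Mon/Sun
Both conditions hold in: 2278, 2289, 2295, 2301, 2307, 2318, 2329 — 7.

7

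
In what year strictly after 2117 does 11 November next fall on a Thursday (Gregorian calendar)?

2123

From one year to the next, a fixed date's weekday advances by 1, or by 2 when a Feb 29 lies between the two dates.
2117: November 11 is Thursday.
2118: Friday (+1)
2119: Saturday (+1)
2120: Monday (+2)
2121: Tuesday (+1)
2122: Wednesday (+1)
2123: Thursday (+1)
11 November falls on a Thursday in 2123.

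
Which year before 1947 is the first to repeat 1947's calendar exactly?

1941

Two years share a calendar iff Jan 1 falls on the same weekday and both are leap or both are common. 1947: Jan 1 is Wednesday, common year.
1946: Jan 1 Tuesday, common
1945: Jan 1 Monday, common
1944: Jan 1 Saturday, leap
1943: Jan 1 Friday, common
1942: Jan 1 Thursday, common
1941: Jan 1 Wednesday, common
1941 matches on both conditions.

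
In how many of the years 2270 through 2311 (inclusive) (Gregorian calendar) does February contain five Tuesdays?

1

February has 28 days (29 in leap years); it has five Tuesdays when Tuesday falls among the first (month-length − 28) days — i.e. when February 1 is Tuesday in a leap year (never in a common year).
February 1 by year: 2270:Tue 2271:Wed 2272:Thu 2273:Sat 2274:Sun 2275:Mon 2276:Tue✓ 2277:Thu 2278:Fri 2279:Sat 2280:Sun 2281:Tue 2282:Wed 2283:Thu 2284:Fri …(12 more)… 2297:Mon 2298:Tue 2299:Wed 2300:Thu 2301:Fri 2302:Sat 2303:Sun 2304:Mon 2305:Wed 2306:Thu 2307:Fri 2308:Sat 2309:Mon 2310:Tue 2311:Wed
Years with five Tuesdays: 2276 → 1.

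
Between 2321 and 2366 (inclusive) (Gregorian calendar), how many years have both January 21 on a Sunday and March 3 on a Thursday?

0

Check each year's weekday for January 21 and March 3:
  2321: Fri/Thu  2322: Sat/Fri  2323: Sun/Sat  2324: Mon/Mon  2325: Wed/Tue  2326: Thu/Wed  2327: Fri/Thu  2328: Sat/Sat  2329: Mon/Sun  2330: Tue/Mon  2331: Wed/Tue  2332: Thu/Thu  2333: Sat/Fri  2334: Sun/Sat  …(18 more)…  2353: Wed/Tue  2354: Thu/Wed  2355: Fri/Thu  2356: Sat/Sat  2357: Mon/Sun  2358: Tue/Mon  2359: Wed/Tue  2360: Thu/Thu  2361: Sat/Fri  2362: Sun/Sat  2363: Mon/Sun  2364: Tue/Tue  2365: Thu/Wed  2366: Fri/Thu
Both conditions hold in: no year — 0.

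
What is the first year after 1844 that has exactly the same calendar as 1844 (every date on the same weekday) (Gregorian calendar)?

1872

Two years share a calendar iff Jan 1 falls on the same weekday and both are leap or both are common. 1844: Jan 1 is Monday, leap year.
1845: Jan 1 Wednesday, common
1846: Jan 1 Thursday, common
1847: Jan 1 Friday, common
1848: Jan 1 Saturday, leap
1849: Jan 1 Monday, common
1850: Jan 1 Tuesday, common
1851: Jan 1 Wednesday, common
1852: Jan 1 Thursday, leap
1853: Jan 1 Saturday, common
1854: Jan 1 Sunday, common
1855: Jan 1 Monday, common
1856: Jan 1 Tuesday, leap
1857: Jan 1 Thursday, common
1858: Jan 1 Friday, common
1859: Jan 1 Saturday, common
1860: Jan 1 Sunday, leap
1861: Jan 1 Tuesday, common
1862: Jan 1 Wednesday, common
1863: Jan 1 Thursday, common
1864: Jan 1 Friday, leap
1865: Jan 1 Sunday, common
1866: Jan 1 Monday, common
1867: Jan 1 Tuesday, common
1868: Jan 1 Wednesday, leap
1869: Jan 1 Friday, common
1870: Jan 1 Saturday, common
1871: Jan 1 Sunday, common
1872: Jan 1 Monday, leap
1872 matches on both conditions.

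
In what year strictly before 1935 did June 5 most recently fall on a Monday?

From one year to the next, a fixed date's weekday advances by 1, or by 2 when a Feb 29 lies between the two dates.
1935: June 5 is Wednesday.
1934: Tuesday (−1)
1933: Monday (−1)
June 5 falls on a Monday in 1933.

1933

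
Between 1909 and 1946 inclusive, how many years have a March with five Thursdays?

March has 31 days; it has five Thursdays when Thursday falls among the first (month-length − 28) days — i.e. when March 1 is one of Thursday/Wednesday/Tuesday.
March 1 by year: 1909:Mon 1910:Tue✓ 1911:Wed✓ 1912:Fri 1913:Sat 1914:Sun 1915:Mon 1916:Wed✓ 1917:Thu✓ 1918:Fri 1919:Sat 1920:Mon 1921:Tue✓ 1922:Wed✓ 1923:Thu✓ …(8 more)… 1932:Tue✓ 1933:Wed✓ 1934:Thu✓ 1935:Fri 1936:Sun 1937:Mon 1938:Tue✓ 1939:Wed✓ 1940:Fri 1941:Sat 1942:Sun 1943:Mon 1944:Wed✓ 1945:Thu✓ 1946:Fri
Years with five Thursdays: 1910, 1911, 1916, 1917, 1921, 1922, 1923, 1927, 1928, 1932, 1933, 1934, 1938, 1939, 1944, 1945 → 16.

16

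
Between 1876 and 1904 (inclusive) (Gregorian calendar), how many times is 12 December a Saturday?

Track 12 December's weekday year by year (advancing +1, or +2 across a Feb 29):
  1876: Tue  1877: Wed (+1)  1878: Thu (+1)  1879: Fri (+1)  1880: Sun (+2)
  1881: Mon (+1)  1882: Tue (+1)  1883: Wed (+1)  1884: Fri (+2)  1885: Sat (+1) ✓
  1886: Sun (+1)  1887: Mon (+1)  1888: Wed (+2)  1889: Thu (+1)  1890: Fri (+1)
  1891: Sat (+1) ✓  1892: Mon (+2)  1893: Tue (+1)  1894: Wed (+1)  1895: Thu (+1)
  1896: Sat (+2) ✓  1897: Sun (+1)  1898: Mon (+1)  1899: Tue (+1)  1900: Wed (+1)
  1901: Thu (+1)  1902: Fri (+1)  1903: Sat (+1) ✓  1904: Mon (+2)
Saturday years: 1885, 1891, 1896, 1903 — 4 in total.

4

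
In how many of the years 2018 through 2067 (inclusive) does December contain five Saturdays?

21

December has 31 days; it has five Saturdays when Saturday falls among the first (month-length − 28) days — i.e. when December 1 is one of Saturday/Friday/Thursday.
December 1 by year: 2018:Sat✓ 2019:Sun 2020:Tue 2021:Wed 2022:Thu✓ 2023:Fri✓ 2024:Sun 2025:Mon 2026:Tue 2027:Wed 2028:Fri✓ 2029:Sat✓ 2030:Sun 2031:Mon 2032:Wed …(20 more)… 2053:Mon 2054:Tue 2055:Wed 2056:Fri✓ 2057:Sat✓ 2058:Sun 2059:Mon 2060:Wed 2061:Thu✓ 2062:Fri✓ 2063:Sat✓ 2064:Mon 2065:Tue 2066:Wed 2067:Thu✓
Years with five Saturdays: 2018, 2022, 2023, 2028, 2029, 2033, 2034, 2035, 2039, 2040, 2044, 2045, 2046, 2050, 2051, 2056, 2057, 2061, 2062, 2063, 2067 → 21.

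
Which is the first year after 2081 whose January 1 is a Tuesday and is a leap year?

2092

Jan 1 advances by 2 weekdays after a leap year and by 1 after a common year.
2081: Jan 1 is Wednesday.
2082: Thursday
2083: Friday
2084: Saturday (leap)
2085: Monday
2086: Tuesday
2087: Wednesday
2088: Thursday (leap)
2089: Saturday
2090: Sunday
2091: Monday
2092: Tuesday (leap)
2092 begins on a Tuesday and is a leap year.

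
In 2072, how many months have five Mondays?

A month of length L has five Mondays iff its first Monday is on day ≤ L−28 (so day 1–3 in a 31-day month, 1–2 in a 30-day month, day 1 in a leap February).
Checking each month of 2072: Jan starts Fri (31d); Feb starts Mon (29d) ✓; Mar starts Tue (31d); Apr starts Fri (30d); May starts Sun (31d) ✓; Jun starts Wed (30d); Jul starts Fri (31d); Aug starts Mon (31d) ✓; Sep starts Thu (30d); Oct starts Sat (31d) ✓; Nov starts Tue (30d); Dec starts Thu (31d).
Five-Monday months: February, May, August, October → 4.

4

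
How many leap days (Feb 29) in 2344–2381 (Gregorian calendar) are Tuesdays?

Leap years in 2344–2381: 10 of them.
Feb 29 weekday advances by 5 (mod 7) from one leap year to the next four years later (or differs when a century non-leap intervenes).
Leap-day weekdays: 2344:Tue✓ 2348:Sun 2352:Fri 2356:Wed 2360:Mon 2364:Sat 2368:Thu 2372:Tue✓ 2376:Sun 2380:Fri
Tuesday: 2344, 2372 → 2.

2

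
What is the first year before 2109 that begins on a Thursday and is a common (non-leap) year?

2105

Jan 1 advances by 2 weekdays after a leap year and by 1 after a common year.
2109: Jan 1 is Tuesday.
2108: Sunday (leap)
2107: Saturday
2106: Friday
2105: Thursday
2105 begins on a Thursday and is a common year.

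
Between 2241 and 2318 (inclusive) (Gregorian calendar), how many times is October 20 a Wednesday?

Track October 20's weekday year by year (advancing +1, or +2 across a Feb 29):
  2241: Wed ✓  2242: Thu (+1)  2243: Fri (+1)  2244: Sun (+2)  2245: Mon (+1)
  2246: Tue (+1)  2247: Wed (+1) ✓  2248: Fri (+2)  2249: Sat (+1)  2250: Sun (+1)
  2251: Mon (+1)  2252: Wed (+2) ✓  2253: Thu (+1)  2254: Fri (+1)  … (50 more years) …
  2305: Fri (+1)  2306: Sat (+1)  2307: Sun (+1)  2308: Tue (+2)  2309: Wed (+1) ✓
  2310: Thu (+1)  2311: Fri (+1)  2312: Sun (+2)  2313: Mon (+1)  2314: Tue (+1)
  2315: Wed (+1) ✓  2316: Fri (+2)  2317: Sat (+1)  2318: Sun (+1)
Wednesday years: 2241, 2247, 2252, 2258, 2269, 2275, 2280, 2286, 2297, 2309, 2315 — 11 in total.

11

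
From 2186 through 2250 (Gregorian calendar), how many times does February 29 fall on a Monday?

3

Leap years in 2186–2250: 15 of them.
Feb 29 weekday advances by 5 (mod 7) from one leap year to the next four years later (or differs when a century non-leap intervenes).
Leap-day weekdays: 2188:Fri 2192:Wed 2196:Mon✓ 2204:Wed 2208:Mon✓ 2212:Sat 2216:Thu 2220:Tue 2224:Sun 2228:Fri 2232:Wed 2236:Mon✓ 2240:Sat 2244:Thu 2248:Tue
Monday: 2196, 2208, 2236 → 3.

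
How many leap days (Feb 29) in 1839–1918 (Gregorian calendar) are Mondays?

Leap years in 1839–1918: 19 of them.
Feb 29 weekday advances by 5 (mod 7) from one leap year to the next four years later (or differs when a century non-leap intervenes).
Leap-day weekdays: 1840:Sat 1844:Thu 1848:Tue 1852:Sun 1856:Fri 1860:Wed 1864:Mon✓ 1868:Sat 1872:Thu 1876:Tue 1880:Sun 1884:Fri 1888:Wed 1892:Mon✓ 1896:Sat 1904:Mon✓ 1908:Sat 1912:Thu 1916:Tue
Monday: 1864, 1892, 1904 → 3.

3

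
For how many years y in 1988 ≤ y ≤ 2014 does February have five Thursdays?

February has 28 days (29 in leap years); it has five Thursdays when Thursday falls among the first (month-length − 28) days — i.e. when February 1 is Thursday in a leap year (never in a common year).
February 1 by year: 1988:Mon 1989:Wed 1990:Thu 1991:Fri 1992:Sat 1993:Mon 1994:Tue 1995:Wed 1996:Thu✓ 1997:Sat 1998:Sun 1999:Mon 2000:Tue 2001:Thu 2002:Fri 2003:Sat 2004:Sun 2005:Tue 2006:Wed 2007:Thu 2008:Fri 2009:Sun 2010:Mon 2011:Tue 2012:Wed 2013:Fri 2014:Sat
Years with five Thursdays: 1996 → 1.

1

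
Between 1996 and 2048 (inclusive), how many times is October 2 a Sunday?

Track October 2's weekday year by year (advancing +1, or +2 across a Feb 29):
  1996: Wed  1997: Thu (+1)  1998: Fri (+1)  1999: Sat (+1)  2000: Mon (+2)
  2001: Tue (+1)  2002: Wed (+1)  2003: Thu (+1)  2004: Sat (+2)  2005: Sun (+1) ✓
  2006: Mon (+1)  2007: Tue (+1)  2008: Thu (+2)  2009: Fri (+1)  … (25 more years) …
  2035: Tue (+1)  2036: Thu (+2)  2037: Fri (+1)  2038: Sat (+1)  2039: Sun (+1) ✓
  2040: Tue (+2)  2041: Wed (+1)  2042: Thu (+1)  2043: Fri (+1)  2044: Sun (+2) ✓
  2045: Mon (+1)  2046: Tue (+1)  2047: Wed (+1)  2048: Fri (+2)
Sunday years: 2005, 2011, 2016, 2022, 2033, 2039, 2044 — 7 in total.

7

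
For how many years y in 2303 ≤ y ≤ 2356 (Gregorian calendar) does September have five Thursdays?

September has 30 days; it has five Thursdays when Thursday falls among the first (month-length − 28) days — i.e. when September 1 is one of Thursday/Wednesday.
September 1 by year: 2303:Tue 2304:Thu✓ 2305:Fri 2306:Sat 2307:Sun 2308:Tue 2309:Wed✓ 2310:Thu✓ 2311:Fri 2312:Sun 2313:Mon 2314:Tue 2315:Wed✓ 2316:Fri 2317:Sat …(24 more)… 2342:Tue 2343:Wed✓ 2344:Fri 2345:Sat 2346:Sun 2347:Mon 2348:Wed✓ 2349:Thu✓ 2350:Fri 2351:Sat 2352:Mon 2353:Tue 2354:Wed✓ 2355:Thu✓ 2356:Sat
Years with five Thursdays: 2304, 2309, 2310, 2315, 2320, 2321, 2326, 2327, 2332, 2337, 2338, 2343, 2348, 2349, 2354, 2355 → 16.

16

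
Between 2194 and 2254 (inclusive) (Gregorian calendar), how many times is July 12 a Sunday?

9

Track July 12's weekday year by year (advancing +1, or +2 across a Feb 29):
  2194: Sat  2195: Sun (+1) ✓  2196: Tue (+2)  2197: Wed (+1)  2198: Thu (+1)
  2199: Fri (+1)  2200: Sat (+1)  2201: Sun (+1) ✓  2202: Mon (+1)  2203: Tue (+1)
  2204: Thu (+2)  2205: Fri (+1)  2206: Sat (+1)  2207: Sun (+1) ✓  … (33 more years) …
  2241: Mon (+1)  2242: Tue (+1)  2243: Wed (+1)  2244: Fri (+2)  2245: Sat (+1)
  2246: Sun (+1) ✓  2247: Mon (+1)  2248: Wed (+2)  2249: Thu (+1)  2250: Fri (+1)
  2251: Sat (+1)  2252: Mon (+2)  2253: Tue (+1)  2254: Wed (+1)
Sunday years: 2195, 2201, 2207, 2212, 2218, 2229, 2235, 2240, 2246 — 9 in total.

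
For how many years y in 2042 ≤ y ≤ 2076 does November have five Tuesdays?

9

November has 30 days; it has five Tuesdays when Tuesday falls among the first (month-length − 28) days — i.e. when November 1 is one of Tuesday/Monday.
November 1 by year: 2042:Sat 2043:Sun 2044:Tue✓ 2045:Wed 2046:Thu 2047:Fri 2048:Sun 2049:Mon✓ 2050:Tue✓ 2051:Wed 2052:Fri 2053:Sat 2054:Sun 2055:Mon✓ 2056:Wed …(5 more)… 2062:Wed 2063:Thu 2064:Sat 2065:Sun 2066:Mon✓ 2067:Tue✓ 2068:Thu 2069:Fri 2070:Sat 2071:Sun 2072:Tue✓ 2073:Wed 2074:Thu 2075:Fri 2076:Sun
Years with five Tuesdays: 2044, 2049, 2050, 2055, 2060, 2061, 2066, 2067, 2072 → 9.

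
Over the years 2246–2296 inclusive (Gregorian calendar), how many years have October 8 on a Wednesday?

7

Track October 8's weekday year by year (advancing +1, or +2 across a Feb 29):
  2246: Thu  2247: Fri (+1)  2248: Sun (+2)  2249: Mon (+1)  2250: Tue (+1)
  2251: Wed (+1) ✓  2252: Fri (+2)  2253: Sat (+1)  2254: Sun (+1)  2255: Mon (+1)
  2256: Wed (+2) ✓  2257: Thu (+1)  2258: Fri (+1)  2259: Sat (+1)  … (23 more years) …
  2283: Mon (+1)  2284: Wed (+2) ✓  2285: Thu (+1)  2286: Fri (+1)  2287: Sat (+1)
  2288: Mon (+2)  2289: Tue (+1)  2290: Wed (+1) ✓  2291: Thu (+1)  2292: Sat (+2)
  2293: Sun (+1)  2294: Mon (+1)  2295: Tue (+1)  2296: Thu (+2)
Wednesday years: 2251, 2256, 2262, 2273, 2279, 2284, 2290 — 7 in total.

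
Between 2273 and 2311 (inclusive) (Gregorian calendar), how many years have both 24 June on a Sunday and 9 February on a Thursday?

Check each year's weekday for 24 June and 9 February:
  2273: Tue/Sun  2274: Wed/Mon  2275: Thu/Tue  2276: Sat/Wed  2277: Sun/Fri  2278: Mon/Sat  2279: Tue/Sun  2280: Thu/Mon  2281: Fri/Wed  2282: Sat/Thu  2283: Sun/Fri  2284: Tue/Sat  2285: Wed/Mon  2286: Thu/Tue  …(11 more)…  2298: Fri/Wed  2299: Sat/Thu  2300: Sun/Fri  2301: Mon/Sat  2302: Tue/Sun  2303: Wed/Mon  2304: Fri/Tue  2305: Sat/Thu  2306: Sun/Fri  2307: Mon/Sat  2308: Wed/Sun  2309: Thu/Tue  2310: Fri/Wed  2311: Sat/Thu
Both conditions hold in: 2288 — 1.

1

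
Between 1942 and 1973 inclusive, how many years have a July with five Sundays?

July has 31 days; it has five Sundays when Sunday falls among the first (month-length − 28) days — i.e. when July 1 is one of Sunday/Saturday/Friday.
July 1 by year: 1942:Wed 1943:Thu 1944:Sat✓ 1945:Sun✓ 1946:Mon 1947:Tue 1948:Thu 1949:Fri✓ 1950:Sat✓ 1951:Sun✓ 1952:Tue 1953:Wed 1954:Thu 1955:Fri✓ 1956:Sun✓ 1957:Mon 1958:Tue 1959:Wed 1960:Fri✓ 1961:Sat✓ 1962:Sun✓ 1963:Mon 1964:Wed 1965:Thu 1966:Fri✓ 1967:Sat✓ 1968:Mon 1969:Tue 1970:Wed 1971:Thu 1972:Sat✓ 1973:Sun✓
Years with five Sundays: 1944, 1945, 1949, 1950, 1951, 1955, 1956, 1960, 1961, 1962, 1966, 1967, 1972, 1973 → 14.

14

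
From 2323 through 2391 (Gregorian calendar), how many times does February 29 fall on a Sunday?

2

Leap years in 2323–2391: 17 of them.
Feb 29 weekday advances by 5 (mod 7) from one leap year to the next four years later (or differs when a century non-leap intervenes).
Leap-day weekdays: 2324:Fri 2328:Wed 2332:Mon 2336:Sat 2340:Thu 2344:Tue 2348:Sun✓ 2352:Fri 2356:Wed 2360:Mon 2364:Sat 2368:Thu 2372:Tue 2376:Sun✓ 2380:Fri 2384:Wed 2388:Mon
Sunday: 2348, 2376 → 2.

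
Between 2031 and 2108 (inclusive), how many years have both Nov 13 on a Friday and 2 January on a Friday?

Check each year's weekday for Nov 13 and 2 January:
  2031: Thu/Thu  2032: Sat/Fri  2033: Sun/Sun  2034: Mon/Mon  2035: Tue/Tue  2036: Thu/Wed  2037: Fri/Fri ✓  2038: Sat/Sat  2039: Sun/Sun  2040: Tue/Mon  2041: Wed/Wed  2042: Thu/Thu  2043: Fri/Fri ✓  2044: Sun/Sat  …(50 more)…  2095: Sun/Sun  2096: Tue/Mon  2097: Wed/Wed  2098: Thu/Thu  2099: Fri/Fri ✓  2100: Sat/Sat  2101: Sun/Sun  2102: Mon/Mon  2103: Tue/Tue  2104: Thu/Wed  2105: Fri/Fri ✓  2106: Sat/Sat  2107: Sun/Sun  2108: Tue/Mon
Both conditions hold in: 2037, 2043, 2054, 2065, 2071, 2082, 2093, 2099, 2105 — 9.

9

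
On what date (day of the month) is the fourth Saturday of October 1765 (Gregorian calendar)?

26

October 1, 1765 is a Tuesday, so the first Saturday is the 5th.
The fourth Saturday is 5 + 21 = 26.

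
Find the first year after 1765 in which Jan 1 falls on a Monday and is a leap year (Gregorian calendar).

Jan 1 advances by 2 weekdays after a leap year and by 1 after a common year.
1765: Jan 1 is Tuesday.
1766: Wednesday
1767: Thursday
1768: Friday (leap)
1769: Sunday
1770: Monday
1771: Tuesday
1772: Wednesday (leap)
1773: Friday
1774: Saturday
1775: Sunday
1776: Monday (leap)
1776 begins on a Monday and is a leap year.

1776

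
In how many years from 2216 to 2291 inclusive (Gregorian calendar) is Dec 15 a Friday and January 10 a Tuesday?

7

Check each year's weekday for Dec 15 and January 10:
  2216: Sun/Wed  2217: Mon/Fri  2218: Tue/Sat  2219: Wed/Sun  2220: Fri/Mon  2221: Sat/Wed  2222: Sun/Thu  2223: Mon/Fri  2224: Wed/Sat  2225: Thu/Mon  2226: Fri/Tue ✓  2227: Sat/Wed  2228: Mon/Thu  2229: Tue/Sat  …(48 more)…  2278: Sun/Thu  2279: Mon/Fri  2280: Wed/Sat  2281: Thu/Mon  2282: Fri/Tue ✓  2283: Sat/Wed  2284: Mon/Thu  2285: Tue/Sat  2286: Wed/Sun  2287: Thu/Mon  2288: Sat/Tue  2289: Sun/Thu  2290: Mon/Fri  2291: Tue/Sat
Both conditions hold in: 2226, 2237, 2243, 2254, 2265, 2271, 2282 — 7.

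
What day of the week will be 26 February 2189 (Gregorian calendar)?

Thursday

January 1, 2189 is a Thursday.
February 26 is day 57 of the year, i.e. 56 days after Jan 1.
56 mod 7 = 0, so advance 0 weekdays from Thursday: Thursday.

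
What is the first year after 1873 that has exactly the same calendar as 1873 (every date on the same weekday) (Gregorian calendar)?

Two years share a calendar iff Jan 1 falls on the same weekday and both are leap or both are common. 1873: Jan 1 is Wednesday, common year.
1874: Jan 1 Thursday, common
1875: Jan 1 Friday, common
1876: Jan 1 Saturday, leap
1877: Jan 1 Monday, common
1878: Jan 1 Tuesday, common
1879: Jan 1 Wednesday, common
1879 matches on both conditions.

1879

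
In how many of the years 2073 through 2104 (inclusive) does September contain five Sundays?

September has 30 days; it has five Sundays when Sunday falls among the first (month-length − 28) days — i.e. when September 1 is one of Sunday/Saturday.
September 1 by year: 2073:Fri 2074:Sat✓ 2075:Sun✓ 2076:Tue 2077:Wed 2078:Thu 2079:Fri 2080:Sun✓ 2081:Mon 2082:Tue 2083:Wed 2084:Fri 2085:Sat✓ 2086:Sun✓ 2087:Mon 2088:Wed 2089:Thu 2090:Fri 2091:Sat✓ 2092:Mon 2093:Tue 2094:Wed 2095:Thu 2096:Sat✓ 2097:Sun✓ 2098:Mon 2099:Tue 2100:Wed 2101:Thu 2102:Fri 2103:Sat✓ 2104:Mon
Years with five Sundays: 2074, 2075, 2080, 2085, 2086, 2091, 2096, 2097, 2103 → 9.

9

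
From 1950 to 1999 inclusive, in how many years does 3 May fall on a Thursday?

Track 3 May's weekday year by year (advancing +1, or +2 across a Feb 29):
  1950: Wed  1951: Thu (+1) ✓  1952: Sat (+2)  1953: Sun (+1)  1954: Mon (+1)
  1955: Tue (+1)  1956: Thu (+2) ✓  1957: Fri (+1)  1958: Sat (+1)  1959: Sun (+1)
  1960: Tue (+2)  1961: Wed (+1)  1962: Thu (+1) ✓  1963: Fri (+1)  … (22 more years) …
  1986: Sat (+1)  1987: Sun (+1)  1988: Tue (+2)  1989: Wed (+1)  1990: Thu (+1) ✓
  1991: Fri (+1)  1992: Sun (+2)  1993: Mon (+1)  1994: Tue (+1)  1995: Wed (+1)
  1996: Fri (+2)  1997: Sat (+1)  1998: Sun (+1)  1999: Mon (+1)
Thursday years: 1951, 1956, 1962, 1973, 1979, 1984, 1990 — 7 in total.

7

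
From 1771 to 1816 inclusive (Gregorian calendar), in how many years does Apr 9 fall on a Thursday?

7

Track Apr 9's weekday year by year (advancing +1, or +2 across a Feb 29):
  1771: Tue  1772: Thu (+2) ✓  1773: Fri (+1)  1774: Sat (+1)  1775: Sun (+1)
  1776: Tue (+2)  1777: Wed (+1)  1778: Thu (+1) ✓  1779: Fri (+1)  1780: Sun (+2)
  1781: Mon (+1)  1782: Tue (+1)  1783: Wed (+1)  1784: Fri (+2)  … (18 more years) …
  1803: Sat (+1)  1804: Mon (+2)  1805: Tue (+1)  1806: Wed (+1)  1807: Thu (+1) ✓
  1808: Sat (+2)  1809: Sun (+1)  1810: Mon (+1)  1811: Tue (+1)  1812: Thu (+2) ✓
  1813: Fri (+1)  1814: Sat (+1)  1815: Sun (+1)  1816: Tue (+2)
Thursday years: 1772, 1778, 1789, 1795, 1801, 1807, 1812 — 7 in total.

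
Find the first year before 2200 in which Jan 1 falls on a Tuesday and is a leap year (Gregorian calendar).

2188

Jan 1 advances by 2 weekdays after a leap year and by 1 after a common year.
2200: Jan 1 is Wednesday.
2199: Tuesday
2198: Monday
2197: Sunday
2196: Friday (leap)
2195: Thursday
2194: Wednesday
2193: Tuesday
2192: Sunday (leap)
2191: Saturday
2190: Friday
2189: Thursday
2188: Tuesday (leap)
2188 begins on a Tuesday and is a leap year.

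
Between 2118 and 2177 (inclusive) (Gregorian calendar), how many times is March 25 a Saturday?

Track March 25's weekday year by year (advancing +1, or +2 across a Feb 29):
  2118: Fri  2119: Sat (+1) ✓  2120: Mon (+2)  2121: Tue (+1)  2122: Wed (+1)
  2123: Thu (+1)  2124: Sat (+2) ✓  2125: Sun (+1)  2126: Mon (+1)  2127: Tue (+1)
  2128: Thu (+2)  2129: Fri (+1)  2130: Sat (+1) ✓  2131: Sun (+1)  … (32 more years) …
  2164: Sun (+2)  2165: Mon (+1)  2166: Tue (+1)  2167: Wed (+1)  2168: Fri (+2)
  2169: Sat (+1) ✓  2170: Sun (+1)  2171: Mon (+1)  2172: Wed (+2)  2173: Thu (+1)
  2174: Fri (+1)  2175: Sat (+1) ✓  2176: Mon (+2)  2177: Tue (+1)
Saturday years: 2119, 2124, 2130, 2141, 2147, 2152, 2158, 2169, 2175 — 9 in total.

9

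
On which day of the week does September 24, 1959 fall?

Thursday

January 1, 1959 is a Thursday.
September 24 is day 267 of the year, i.e. 266 days after Jan 1.
266 mod 7 = 0, so advance 0 weekdays from Thursday: Thursday.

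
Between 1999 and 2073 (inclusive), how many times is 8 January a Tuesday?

11

Track 8 January's weekday year by year (advancing +1, or +2 across a Feb 29):
  1999: Fri  2000: Sat (+1)  2001: Mon (+2)  2002: Tue (+1) ✓  2003: Wed (+1)
  2004: Thu (+1)  2005: Sat (+2)  2006: Sun (+1)  2007: Mon (+1)  2008: Tue (+1) ✓
  2009: Thu (+2)  2010: Fri (+1)  2011: Sat (+1)  2012: Sun (+1)  … (47 more years) …
  2060: Thu (+1)  2061: Sat (+2)  2062: Sun (+1)  2063: Mon (+1)  2064: Tue (+1) ✓
  2065: Thu (+2)  2066: Fri (+1)  2067: Sat (+1)  2068: Sun (+1)  2069: Tue (+2) ✓
  2070: Wed (+1)  2071: Thu (+1)  2072: Fri (+1)  2073: Sun (+2)
Tuesday years: 2002, 2008, 2013, 2019, 2030, 2036, 2041, 2047, 2058, 2064, 2069 — 11 in total.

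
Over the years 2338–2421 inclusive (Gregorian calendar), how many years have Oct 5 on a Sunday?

Track Oct 5's weekday year by year (advancing +1, or +2 across a Feb 29):
  2338: Wed  2339: Thu (+1)  2340: Sat (+2)  2341: Sun (+1) ✓  2342: Mon (+1)
  2343: Tue (+1)  2344: Thu (+2)  2345: Fri (+1)  2346: Sat (+1)  2347: Sun (+1) ✓
  2348: Tue (+2)  2349: Wed (+1)  2350: Thu (+1)  2351: Fri (+1)  … (56 more years) …
  2408: Sun (+2) ✓  2409: Mon (+1)  2410: Tue (+1)  2411: Wed (+1)  2412: Fri (+2)
  2413: Sat (+1)  2414: Sun (+1) ✓  2415: Mon (+1)  2416: Wed (+2)  2417: Thu (+1)
  2418: Fri (+1)  2419: Sat (+1)  2420: Mon (+2)  2421: Tue (+1)
Sunday years: 2341, 2347, 2352, 2358, 2369, 2375, 2380, 2386, 2397, 2403, 2408, 2414 — 12 in total.

12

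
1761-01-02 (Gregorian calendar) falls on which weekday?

Friday

January 1, 1761 is a Thursday.
January 2 is day 2 of the year, i.e. 1 days after Jan 1.
1 mod 7 = 1, so advance 1 weekday from Thursday: Friday.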